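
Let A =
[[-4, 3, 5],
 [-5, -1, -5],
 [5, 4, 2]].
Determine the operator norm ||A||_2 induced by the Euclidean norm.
||A||_2 ≈ 9.4064 (= sqrt(largest eigenvalue of A^T A))

||A||_2 = sigma_max(A) = sqrt(lambda_max(A^T A)). Form the symmetric matrix M = A^T A =
[[66, 13, 15],
 [13, 26, 28],
 [15, 28, 54]].
Its characteristic polynomial (trace, sum of principal 2x2 minors, determinant of M give the coefficients) is
  p(λ) = det(λ I - M) = λ^3 - 146λ^2 + 5506λ - 36864.
No integer candidate from the rational root theorem (±divisors of 36864) is a root, so the roots are irrational. The cubic discriminant is Δ = 16354876656 > 0, so there are three distinct real roots. p(8) = -1648 and p(9) = 1593 have opposite signs, so a root lies in (8, 9); Newton's method refines it to λ ≈ 8.4992. p(49) = 33 and p(50) = -1564 have opposite signs, so a root lies in (49, 50); Newton's method refines it to λ ≈ 49.0206. p(88) = -1488 and p(89) = 1673 have opposite signs, so a root lies in (88, 89); Newton's method refines it to λ ≈ 88.4802. Check (Vieta): the three roots sum to 146, matching tr M = 146.
So the eigenvalues of A^T A are ≈ 8.4992, 49.0206, 88.4802 (all ≥ 0, as they must be for A^T A). The largest is λ_max ≈ 88.4802, hence ||A||_2 = sqrt(λ_max) ≈ 9.4064.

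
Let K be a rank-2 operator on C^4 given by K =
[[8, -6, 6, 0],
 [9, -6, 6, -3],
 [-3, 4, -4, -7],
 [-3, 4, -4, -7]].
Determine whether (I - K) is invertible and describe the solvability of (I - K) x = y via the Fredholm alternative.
(I - K) is singular (det(I - K) = 0, i.e. 1 ∈ sigma(K)). (I - K) x = y is solvable iff y ⊥ ker((I - K)^*) = span{(3, -2, 2, -1)}, i.e. iff 3y_1 - 2y_2 + 2y_3 - y_4 = 0. When solvable, x is determined up to adding multiples of (24, 33, 5, 5) (ker(I - K) = span{(24, 33, 5, 5)}, dimension 1).

K has rank 2 and factors as K = U V^T = u1 v1^T + u2 v2^T with u1 = (-1, 0, 3, 3), v1 = (1, 0, 0, -3), u2 = (-3, -3, 2, 2), v2 = (-3, 2, -2, 1) (multiplying out reproduces the displayed K). The nonzero eigenvalues of U V^T coincide with those of the 2 x 2 matrix G = V^T U = [[v1·u1, v1·u2], [v2·u1, v2·u2]] = [[-10, -9], [0, 1]], and by the Sylvester determinant identity det(I_4 - U V^T) = det(I_2 - V^T U) = det([[11, 9], [0, 0]]) = (11)(0) - (9)(0) = 0. (Direct check: I - K =
[[-7, 6, -6, 0],
 [-9, 7, -6, 3],
 [3, -4, 5, 7],
 [3, -4, 4, 8]]
has determinant 0.) So 1 is an eigenvalue of K and (I - K) is not invertible. The finite-dimensional Fredholm alternative says: either (I - K) is invertible, or ker(I - K) ≠ {0} and then range(I - K) = ker((I - K)^*)^⊥, with dim ker(I - K) = dim ker((I - K)^*). We are in the second case, so we compute both kernels via the 2 x 2 reduction. If (I - U V^T) x = 0 then x = U (V^T x) lies in the column space of U; writing x = U b gives U (I_2 - G) b = 0, and since u1, u2 are independent, (I_2 - G) b = 0. With I_2 - G = [[11, 9], [0, 0]] (singular, as its determinant is 0) a null vector is b = (9, -11), so ker(I - K) = span{9·u1 + (-11)·u2} = span{(24, 33, 5, 5)}. For the adjoint, (I - K)^* = I - K^T = I - V U^T, and the same argument gives ker((I - K)^*) = {V a : (I_2 - G)^T a = 0}; (I_2 - G)^T = [[11, 0], [9, 0]] has null vector a = (0, -1), so ker((I - K)^*) = span{0·v1 + (-1)·v2} = span{(3, -2, 2, -1)}. (Both kernels are 1-dimensional, matching rank(I - K) = 3.) Therefore (I - K) x = y is solvable iff <y, (3, -2, 2, -1)> = 0, i.e. iff 3y_1 - 2y_2 + 2y_3 - y_4 = 0; when solvable the solution set is the line x_p + c·(24, 33, 5, 5), c ∈ C.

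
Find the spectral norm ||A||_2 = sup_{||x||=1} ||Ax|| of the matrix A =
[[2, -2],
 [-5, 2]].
||A||_2 = 6 (= sqrt(largest eigenvalue of A^T A))

||A||_2 = sigma_max(A) = sqrt(lambda_max(A^T A)). Form the symmetric matrix M = A^T A =
[[29, -14],
 [-14, 8]].
Its characteristic polynomial (trace, determinant of M give the coefficients) is
  p(λ) = det(λ I - M) = λ^2 - 37λ + 36.
For λ^2 - 37λ + 36 the discriminant is 1225. It is a perfect square (35^2), so the roots are rational: λ = (37 ± 35)/2 = 36, 1.
So the eigenvalues of A^T A are ≈ 1, 36 (all ≥ 0, as they must be for A^T A). The largest is λ_max = 36, hence ||A||_2 = sqrt(λ_max) = 6.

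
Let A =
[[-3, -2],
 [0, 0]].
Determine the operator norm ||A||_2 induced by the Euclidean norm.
||A||_2 = sqrt(13) ≈ 3.6056 (= sqrt(largest eigenvalue of A^T A))

||A||_2 = sigma_max(A) = sqrt(lambda_max(A^T A)). Form the symmetric matrix M = A^T A =
[[9, 6],
 [6, 4]].
Its characteristic polynomial (trace, determinant of M give the coefficients) is
  p(λ) = det(λ I - M) = λ^2 - 13λ.
For λ^2 - 13λ the discriminant is 169. It is a perfect square (13^2), so the roots are rational: λ = (13 ± 13)/2 = 13, 0.
So the eigenvalues of A^T A are ≈ 0, 13 (all ≥ 0, as they must be for A^T A). The largest is λ_max = 13, hence ||A||_2 = sqrt(λ_max) = sqrt(13) ≈ 3.6056.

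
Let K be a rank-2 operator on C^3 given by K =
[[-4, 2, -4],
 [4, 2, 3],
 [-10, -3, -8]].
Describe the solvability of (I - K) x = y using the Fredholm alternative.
(I - K) is invertible (det(I - K) = -20 ≠ 0), so for every y in C^3 the equation (I - K) x = y has a unique solution.

K has rank 2 and factors as K = U V^T = u1 v1^T + u2 v2^T with u1 = (0, 1, -2), v1 = (2, 3, 1), u2 = (-2, 1, -3), v2 = (2, -1, 2) (multiplying out reproduces the displayed K). The nonzero eigenvalues of U V^T coincide with those of the 2 x 2 matrix G = V^T U = [[v1·u1, v1·u2], [v2·u1, v2·u2]] = [[1, -4], [-5, -11]], and by the Sylvester determinant identity det(I_3 - U V^T) = det(I_2 - V^T U) = det([[0, 4], [5, 12]]) = (0)(12) - (4)(5) = -20. (Direct check: I - K =
[[5, -2, 4],
 [-4, -1, -3],
 [10, 3, 9]]
has determinant -20.) The finite-dimensional Fredholm alternative says: either (I - K) is invertible, or ker(I - K) ≠ {0} and then range(I - K) = ker((I - K)^*)^⊥, with dim ker(I - K) = dim ker((I - K)^*). Since det(I - K) ≠ 0, 1 is not an eigenvalue of K and ker(I - K) = {0}, so we are in the first case: for every y there is a unique x = (I - K)^(-1) y. (Explicitly, by the Woodbury identity, (I - U V^T)^(-1) = I + U (I_2 - G)^(-1) V^T.)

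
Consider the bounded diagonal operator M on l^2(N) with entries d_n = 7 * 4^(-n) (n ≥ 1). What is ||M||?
||M|| = 7/4 (attained at n = 1)

For M diagonal, ||M|| = sup_n |d_n|. The sequence d_n = 7 * 4^(-n) is positive and strictly decreasing (ratio 4^(-1) < 1), so the supremum is d_1 = 7/4. Hence ||M|| = 7/4.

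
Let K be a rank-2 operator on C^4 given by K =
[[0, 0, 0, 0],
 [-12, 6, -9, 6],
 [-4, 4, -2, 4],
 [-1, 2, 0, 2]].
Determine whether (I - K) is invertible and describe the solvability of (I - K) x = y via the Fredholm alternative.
(I - K) is invertible (det(I - K) = 15 ≠ 0), so for every y in C^4 the equation (I - K) x = y has a unique solution.

K has rank 2 and factors as K = U V^T = u1 v1^T + u2 v2^T with u1 = (0, -3, 2, 2), v1 = (1, 0, 1, 0), u2 = (0, 3, 2, 1), v2 = (-3, 2, -2, 2) (multiplying out reproduces the displayed K). The nonzero eigenvalues of U V^T coincide with those of the 2 x 2 matrix G = V^T U = [[v1·u1, v1·u2], [v2·u1, v2·u2]] = [[2, 2], [-6, 4]], and by the Sylvester determinant identity det(I_4 - U V^T) = det(I_2 - V^T U) = det([[-1, -2], [6, -3]]) = (-1)(-3) - (-2)(6) = 15. (Direct check: I - K =
[[1, 0, 0, 0],
 [12, -5, 9, -6],
 [4, -4, 3, -4],
 [1, -2, 0, -1]]
has determinant 15.) The finite-dimensional Fredholm alternative says: either (I - K) is invertible, or ker(I - K) ≠ {0} and then range(I - K) = ker((I - K)^*)^⊥, with dim ker(I - K) = dim ker((I - K)^*). Since det(I - K) ≠ 0, 1 is not an eigenvalue of K and ker(I - K) = {0}, so we are in the first case: for every y there is a unique x = (I - K)^(-1) y. (Explicitly, by the Woodbury identity, (I - U V^T)^(-1) = I + U (I_2 - G)^(-1) V^T.)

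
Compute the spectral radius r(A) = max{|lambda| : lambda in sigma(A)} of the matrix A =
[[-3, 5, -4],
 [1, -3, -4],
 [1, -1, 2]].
r(A) ≈ 5.6624

The eigenvalues of A are the roots of its characteristic polynomial. With M = A (coefficients from the trace, the sum of principal 2x2 minors, and det A):
  p(λ) = det(λ I - M) = λ^3 + 4λ^2 - 8λ + 8.
No integer candidate from the rational root theorem (±divisors of 8) is a root, so the roots are irrational. The cubic discriminant is Δ = -5312 < 0, so there is one real root and a complex-conjugate pair. p(-6) = -16 and p(-5) = 23 have opposite signs, so a root lies in (-6, -5); Newton's method refines it to λ ≈ -5.6624. Dividing out (λ - (-5.6624)) leaves approximately λ^2 - 1.6624λ + 1.4128. For λ^2 - 1.6624λ + 1.4128 the discriminant is -2.8879. It is negative, so the remaining roots are the complex-conjugate pair λ ≈ 0.8312 ± 0.8497i. Their product equals the constant term, so |λ|^2 ≈ 1.4128 and |λ| ≈ 1.1886.
Thus the eigenvalues (to 4 decimals) are -5.6624 (modulus 5.6624); 0.8312 ± 0.8497i (modulus 1.1886). The spectral radius is the largest modulus: r(A) ≈ 5.6624. (Cross-check: r(A) ≤ ||A||_2 ≈ 7.4309; equality holds whenever A is normal, though it can also hold for some non-normal A.)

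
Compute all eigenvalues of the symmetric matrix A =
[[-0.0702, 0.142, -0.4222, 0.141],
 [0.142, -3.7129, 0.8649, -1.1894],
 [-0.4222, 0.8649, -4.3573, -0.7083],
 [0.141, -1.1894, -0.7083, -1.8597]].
sigma(A) ≈ {-5, -4, -1, 0}

A is real symmetric, so its spectrum consists of real eigenvalues. Expanding the characteristic polynomial of the displayed matrix gives
  det(λ I - A) = p(λ) = λ^4 + (10)λ^3 + (29)λ^2 + (20.0014)λ + (0).
Solving p(λ) = 0 yields eigenvalues ≈ -5, -4, -1, 0. (A is shown rounded to 4 decimals, so these recover the underlying integer eigenvalues to within that precision.)
Verification: the trace of A = -10 equals the sum of eigenvalues -10, and det(A) ≈ 0.0003 matches the eigenvalue product 0.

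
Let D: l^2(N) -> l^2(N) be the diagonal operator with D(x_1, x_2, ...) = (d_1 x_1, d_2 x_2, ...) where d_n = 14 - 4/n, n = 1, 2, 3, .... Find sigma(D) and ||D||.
sigma(D) = {14 - 4/n : n ≥ 1} ∪ {14}; ||D|| = 14

A bounded diagonal operator on l^2 with diagonal entries d_n has spectrum equal to the closure of {d_n : n ≥ 1}: every d_n is an eigenvalue (with eigenvector e_n), so {d_n} ⊂ sigma(D); the spectrum is closed, so its closure is too; and for lambda not in the closure, (D - lambda I) has bounded inverse (the diagonal entries 1/(d_n - lambda) are bounded). For our sequence d_n = 14 - 4/n, n = 1, 2, 3, ...:
  - {d_n} = {14 - 4/n : n ≥ 1}; the only limit point is 14
  - closure = {14 - 4/n : n ≥ 1} ∪ {14}
For the norm: a diagonal operator has ||D|| = sup_n |d_n|. Here d_n = 14 - 4/n increases monotonically from d_1 = 10 toward 14, with all terms in [10, 14); so sup_n |d_n| = 14 (the supremum is the limit, not attained). So ||D|| = 14.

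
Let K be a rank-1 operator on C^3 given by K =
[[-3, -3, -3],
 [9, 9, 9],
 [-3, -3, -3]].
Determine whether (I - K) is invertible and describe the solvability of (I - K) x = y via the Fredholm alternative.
(I - K) is invertible (det(I - K) = -2 ≠ 0), so for every y in C^3 the equation (I - K) x = y has a unique solution.

K has rank 1, so it is an outer product K = u v^T: every row of K is a multiple of one row vector. Reading off the entries, u = (1, -3, 1) and v = (-3, -3, -3) (row i of K equals u_i·v^T). A rank-one matrix u v^T satisfies K u = u (v·u) and kills the (2)-dimensional subspace v^⊥, so its characteristic polynomial is lambda^2 (lambda - v·u) with v·u = tr K = 3. Hence the eigenvalues of I - K are 1 (multiplicity 2) and 1 - (3) = -2, so det(I - K) = -2. (Direct check: I - K =
[[4, 3, 3],
 [-9, -8, -9],
 [3, 3, 4]]
has determinant -2.) The finite-dimensional Fredholm alternative says: either (I - K) is invertible, or ker(I - K) ≠ {0} and then range(I - K) = ker((I - K)^*)^⊥, with dim ker(I - K) = dim ker((I - K)^*). Since det(I - K) ≠ 0, 1 is not an eigenvalue of K and ker(I - K) = {0}, so we are in the first case: for every y there is a unique x = (I - K)^(-1) y. Explicitly, by the Sherman–Morrison formula, (I - u v^T)^(-1) = I + u v^T/(1 - v·u), i.e. (I - K)^(-1) = I + K/(-2).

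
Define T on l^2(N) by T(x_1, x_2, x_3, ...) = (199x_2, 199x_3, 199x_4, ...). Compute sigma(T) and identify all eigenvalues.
sigma(T) = closed disk {z in C : |z| ≤ 199}; sigma_p(T) = open disk {z in C : |z| < 199}

Note T = 199·V where V is the unit left shift (V x)_k = x_{k+1}; so sigma(T) = 199·sigma(V) and ||T|| = 199||V||. ||T x||^2 = 39601sum_{k≥2} |x_k|^2 ≤ 39601||x||^2, with equality on {x : x_1 = 0}, so ||T|| = 199. For any lambda with |lambda| < 199, set r = lambda/199 (|r| < 1); the vector x = (1, r, r^2, ...) is in l^2 and satisfies T x = 199(r, r^2, ...) = lambda x, so lambda is an eigenvalue. On the boundary |lambda| = 199 the geometric series diverges, so no l^2 eigenvector exists, but these lambda lie in the approximate point spectrum. Hence sigma(T) is the closed disk of radius 199 and sigma_p(T) is the open disk.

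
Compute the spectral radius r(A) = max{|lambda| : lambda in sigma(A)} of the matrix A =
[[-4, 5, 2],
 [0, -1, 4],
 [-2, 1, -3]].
r(A) ≈ 5.9341

The eigenvalues of A are the roots of its characteristic polynomial. With M = A (coefficients from the trace, the sum of principal 2x2 minors, and det A):
  p(λ) = det(λ I - M) = λ^3 + 8λ^2 + 19λ + 40.
No integer candidate from the rational root theorem (±divisors of 40) is a root, so the roots are irrational. The cubic discriminant is Δ = -20012 < 0, so there is one real root and a complex-conjugate pair. p(-6) = -2 and p(-5) = 20 have opposite signs, so a root lies in (-6, -5); Newton's method refines it to λ ≈ -5.9341. Dividing out (λ - (-5.9341)) leaves approximately λ^2 + 2.0659λ + 6.7407. For λ^2 + 2.0659λ + 6.7407 the discriminant is -22.6949. It is negative, so the remaining roots are the complex-conjugate pair λ ≈ -1.033 ± 2.382i. Their product equals the constant term, so |λ|^2 ≈ 6.7407 and |λ| ≈ 2.5963.
Thus the eigenvalues (to 4 decimals) are -5.9341 (modulus 5.9341); -1.033 ± 2.382i (modulus 2.5963). The spectral radius is the largest modulus: r(A) ≈ 5.9341. (Cross-check: r(A) ≤ ||A||_2 ≈ 6.8197; equality holds whenever A is normal, though it can also hold for some non-normal A.)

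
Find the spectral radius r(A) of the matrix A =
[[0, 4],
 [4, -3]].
r(A) = (3 + sqrt(73))/2 ≈ 5.772

The eigenvalues of A are the roots of its characteristic polynomial. With M = A (coefficients from the trace and determinant):
  p(λ) = det(λ I - M) = λ^2 + 3λ - 16.
For λ^2 + 3λ - 16 the discriminant is 73. It is nonnegative but not a perfect square, so the roots are real and irrational: λ = (-3 ± sqrt(73))/2 ≈ 2.772, -5.772.
Thus the eigenvalues (to 4 decimals) are 2.772 (modulus 2.772); -5.772 (modulus 5.772). The spectral radius is the largest modulus: r(A) = (3 + sqrt(73))/2 ≈ 5.772. (Cross-check: r(A) ≤ ||A||_2 ≈ 5.772; equality holds whenever A is normal, though it can also hold for some non-normal A.)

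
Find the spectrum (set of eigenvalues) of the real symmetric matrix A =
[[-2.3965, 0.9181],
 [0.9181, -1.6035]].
sigma(A) ≈ {-3, -1}

A is real symmetric, so its spectrum consists of real eigenvalues. Expanding the characteristic polynomial of the displayed matrix gives
  det(λ I - A) = p(λ) = λ^2 + (4)λ + (3).
Solving p(λ) = 0 yields eigenvalues ≈ -3, -1. (A is shown rounded to 4 decimals, so these recover the underlying integer eigenvalues to within that precision.)
Verification: the trace of A = -4 equals the sum of eigenvalues -4, and det(A) ≈ 2.9999 matches the eigenvalue product 3.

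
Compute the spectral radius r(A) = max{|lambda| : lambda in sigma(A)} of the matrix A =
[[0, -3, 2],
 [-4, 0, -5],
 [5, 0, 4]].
r(A) ≈ 7.4431

The eigenvalues of A are the roots of its characteristic polynomial. With M = A (coefficients from the trace, the sum of principal 2x2 minors, and det A):
  p(λ) = det(λ I - M) = λ^3 - 4λ^2 - 22λ - 27.
No integer candidate from the rational root theorem (±divisors of 27) is a root, so the roots are irrational. The cubic discriminant is Δ = -19027 < 0, so there is one real root and a complex-conjugate pair. p(7) = -34 and p(8) = 53 have opposite signs, so a root lies in (7, 8); Newton's method refines it to λ ≈ 7.4431. Dividing out (λ - (7.4431)) leaves approximately λ^2 + 3.4431λ + 3.6275. For λ^2 + 3.4431λ + 3.6275 the discriminant is -2.655. It is negative, so the remaining roots are the complex-conjugate pair λ ≈ -1.7216 ± 0.8147i. Their product equals the constant term, so |λ|^2 ≈ 3.6275 and |λ| ≈ 1.9046.
Thus the eigenvalues (to 4 decimals) are 7.4431 (modulus 7.4431); -1.7216 ± 0.8147i (modulus 1.9046). The spectral radius is the largest modulus: r(A) ≈ 7.4431. (Cross-check: r(A) ≤ ||A||_2 ≈ 9.1272; equality holds whenever A is normal, though it can also hold for some non-normal A.)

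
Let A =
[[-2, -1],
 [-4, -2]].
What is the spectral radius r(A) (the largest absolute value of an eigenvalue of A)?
r(A) = 4

The eigenvalues of A are the roots of its characteristic polynomial. With M = A (coefficients from the trace and determinant):
  p(λ) = det(λ I - M) = λ^2 + 4λ.
For λ^2 + 4λ the discriminant is 16. It is a perfect square (4^2), so the roots are rational: λ = (-4 ± 4)/2 = 0, -4.
Thus the eigenvalues (to 4 decimals) are 0 (modulus 0); -4 (modulus 4). The spectral radius is the largest modulus: r(A) = 4. (Cross-check: r(A) ≤ ||A||_2 ≈ 5; equality holds whenever A is normal, though it can also hold for some non-normal A.)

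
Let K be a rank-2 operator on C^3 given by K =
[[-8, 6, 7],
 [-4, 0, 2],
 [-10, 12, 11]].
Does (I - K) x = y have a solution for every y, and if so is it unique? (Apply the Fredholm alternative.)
(I - K) is invertible (det(I - K) = -20 ≠ 0), so for every y in C^3 the equation (I - K) x = y has a unique solution.

K has rank 2 and factors as K = U V^T = u1 v1^T + u2 v2^T with u1 = (3, 2, 3), v1 = (-3, 3, 3), u2 = (1, 2, -1), v2 = (1, -3, -2) (multiplying out reproduces the displayed K). The nonzero eigenvalues of U V^T coincide with those of the 2 x 2 matrix G = V^T U = [[v1·u1, v1·u2], [v2·u1, v2·u2]] = [[6, 0], [-9, -3]], and by the Sylvester determinant identity det(I_3 - U V^T) = det(I_2 - V^T U) = det([[-5, 0], [9, 4]]) = (-5)(4) - (0)(9) = -20. (Direct check: I - K =
[[9, -6, -7],
 [4, 1, -2],
 [10, -12, -10]]
has determinant -20.) The finite-dimensional Fredholm alternative says: either (I - K) is invertible, or ker(I - K) ≠ {0} and then range(I - K) = ker((I - K)^*)^⊥, with dim ker(I - K) = dim ker((I - K)^*). Since det(I - K) ≠ 0, 1 is not an eigenvalue of K and ker(I - K) = {0}, so we are in the first case: for every y there is a unique x = (I - K)^(-1) y. (Explicitly, by the Woodbury identity, (I - U V^T)^(-1) = I + U (I_2 - G)^(-1) V^T.)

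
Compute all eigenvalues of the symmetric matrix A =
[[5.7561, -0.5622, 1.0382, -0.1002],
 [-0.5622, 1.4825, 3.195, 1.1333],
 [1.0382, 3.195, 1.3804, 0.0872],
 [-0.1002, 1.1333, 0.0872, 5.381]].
sigma(A) ≈ {-2, 4, 6} (6 with multiplicity 2)

A is real symmetric, so its spectrum consists of real eigenvalues. Expanding the characteristic polynomial of the displayed matrix gives
  det(λ I - A) = p(λ) = λ^4 + (-14)λ^3 + (52)λ^2 + (23.9954)λ + (-287.9889).
Solving p(λ) = 0 yields eigenvalues ≈ -2, 4, 6, 6. (A is shown rounded to 4 decimals, so these recover the underlying integer eigenvalues to within that precision.)
Verification: the trace of A = 14 equals the sum of eigenvalues 14, and det(A) ≈ -287.9889 matches the eigenvalue product -288.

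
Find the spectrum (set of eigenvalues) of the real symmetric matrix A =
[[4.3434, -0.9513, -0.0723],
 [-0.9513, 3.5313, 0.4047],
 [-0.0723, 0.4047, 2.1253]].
sigma(A) ≈ {2, 3, 5}

A is real symmetric, so its spectrum consists of real eigenvalues. Expanding the characteristic polynomial of the displayed matrix gives
  det(λ I - A) = p(λ) = λ^3 + (-10)λ^2 + (31)λ + (-30).
Solving p(λ) = 0 yields eigenvalues ≈ 2, 3, 5. (A is shown rounded to 4 decimals, so these recover the underlying integer eigenvalues to within that precision.)
Verification: the trace of A = 10 equals the sum of eigenvalues 10, and det(A) ≈ 30.0000 matches the eigenvalue product 30.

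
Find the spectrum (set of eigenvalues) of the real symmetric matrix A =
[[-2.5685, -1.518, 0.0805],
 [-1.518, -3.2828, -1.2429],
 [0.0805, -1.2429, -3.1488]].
sigma(A) ≈ {-5, -3, -1}

A is real symmetric, so its spectrum consists of real eigenvalues. Expanding the characteristic polynomial of the displayed matrix gives
  det(λ I - A) = p(λ) = λ^3 + (9)λ^2 + (23)λ + (15.0016).
Solving p(λ) = 0 yields eigenvalues ≈ -5, -3, -1. (A is shown rounded to 4 decimals, so these recover the underlying integer eigenvalues to within that precision.)
Verification: the trace of A = -9 equals the sum of eigenvalues -9, and det(A) ≈ -15.0016 matches the eigenvalue product -15.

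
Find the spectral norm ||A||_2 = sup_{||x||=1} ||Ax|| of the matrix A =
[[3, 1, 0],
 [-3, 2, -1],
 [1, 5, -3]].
||A||_2 ≈ 6.3141 (= sqrt(largest eigenvalue of A^T A))

||A||_2 = sigma_max(A) = sqrt(lambda_max(A^T A)). Form the symmetric matrix M = A^T A =
[[19, 2, 0],
 [2, 30, -17],
 [0, -17, 10]].
Its characteristic polynomial (trace, sum of principal 2x2 minors, determinant of M give the coefficients) is
  p(λ) = det(λ I - M) = λ^3 - 59λ^2 + 767λ - 169.
No integer candidate from the rational root theorem (±divisors of 169) is a root, so the roots are irrational. The cubic discriminant is Δ = 241015632 > 0, so there are three distinct real roots. p(0) = -169 and p(1) = 540 have opposite signs, so a root lies in (0, 1); Newton's method refines it to λ ≈ 0.2242. p(18) = 353 and p(19) = -36 have opposite signs, so a root lies in (18, 19); Newton's method refines it to λ ≈ 18.9081. p(39) = -676 and p(40) = 111 have opposite signs, so a root lies in (39, 40); Newton's method refines it to λ ≈ 39.8677. Check (Vieta): the three roots sum to 59, matching tr M = 59.
So the eigenvalues of A^T A are ≈ 0.2242, 18.9081, 39.8677 (all ≥ 0, as they must be for A^T A). The largest is λ_max ≈ 39.8677, hence ||A||_2 = sqrt(λ_max) ≈ 6.3141.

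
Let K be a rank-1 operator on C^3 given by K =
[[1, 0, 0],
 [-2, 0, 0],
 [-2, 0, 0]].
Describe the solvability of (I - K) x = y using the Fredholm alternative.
(I - K) is singular (det(I - K) = 0, i.e. 1 ∈ sigma(K)). (I - K) x = y is solvable iff y ⊥ ker((I - K)^*) = span{(1, 0, 0)}, i.e. iff y_1 = 0. When solvable, the solutions are x = y + c·(1, -2, -2), c arbitrary (ker(I - K) = span{(1, -2, -2)}, dimension 1).

K has rank 1, so it is an outer product K = u v^T: every row of K is a multiple of one row vector. Reading off the entries, u = (1, -2, -2) and v = (1, 0, 0) (row i of K equals u_i·v^T). A rank-one matrix u v^T satisfies K u = u (v·u) and kills the (2)-dimensional subspace v^⊥, so its characteristic polynomial is lambda^2 (lambda - v·u) with v·u = tr K = 1. Hence the eigenvalues of I - K are 1 (multiplicity 2) and 1 - (1) = 0, so det(I - K) = 0. (Direct check: I - K =
[[0, 0, 0],
 [2, 1, 0],
 [2, 0, 1]]
has determinant 0.) So 1 is an eigenvalue of K and (I - K) is not invertible. The finite-dimensional Fredholm alternative says: either (I - K) is invertible, or ker(I - K) ≠ {0} and then range(I - K) = ker((I - K)^*)^⊥, with dim ker(I - K) = dim ker((I - K)^*). We are in the second case, so we need both kernels. Kernel of I - K: (I - K) u = u - u (v·u) = u - u = 0, so ker(I - K) = span{u} = span{(1, -2, -2)} (it is exactly 1-dimensional because rank(I - K) = 2). Kernel of the adjoint: K is real, so (I - K)^* = I - K^T = I - v u^T, and (I - v u^T) v = v - v (u·v) = 0; hence ker((I - K)^*) = span{v} = span{(1, 0, 0)}. Therefore (I - K) x = y is solvable iff <y, v> = 0, i.e. iff y_1 = 0. When this holds, K y = u (v·y) = 0, so (I - K) y = y and x = y is a particular solution; the full solution set is the line x = y + c·u = y + c·(1, -2, -2), c ∈ C.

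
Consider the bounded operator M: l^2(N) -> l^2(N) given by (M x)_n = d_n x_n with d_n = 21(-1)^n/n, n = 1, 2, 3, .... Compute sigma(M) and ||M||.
sigma(M) = {21(-1)^n/n : n ≥ 1} ∪ {0}; ||M|| = 21

A bounded diagonal operator on l^2 with diagonal entries d_n has spectrum equal to the closure of {d_n : n ≥ 1}: every d_n is an eigenvalue (with eigenvector e_n), so {d_n} ⊂ sigma(M); the spectrum is closed, so its closure is too; and for lambda not in the closure, (M - lambda I) has bounded inverse (the diagonal entries 1/(d_n - lambda) are bounded). For our sequence d_n = 21(-1)^n/n, n = 1, 2, 3, ...:
  - {d_n} = {21(-1)^n/n : n ≥ 1}; the only limit point is 0
  - closure = {21(-1)^n/n : n ≥ 1} ∪ {0}
For the norm: a diagonal operator has ||M|| = sup_n |d_n|. Here |d_n| = 21/n is decreasing, so sup_n |d_n| = |d_1| = 21. So ||M|| = 21.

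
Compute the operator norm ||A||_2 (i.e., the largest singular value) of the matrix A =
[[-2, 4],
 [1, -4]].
||A||_2 = sqrt((37 + sqrt(1305))/2) ≈ 6.0467 (= sqrt(largest eigenvalue of A^T A))

||A||_2 = sigma_max(A) = sqrt(lambda_max(A^T A)). Form the symmetric matrix M = A^T A =
[[5, -12],
 [-12, 32]].
Its characteristic polynomial (trace, determinant of M give the coefficients) is
  p(λ) = det(λ I - M) = λ^2 - 37λ + 16.
For λ^2 - 37λ + 16 the discriminant is 1305. It is nonnegative but not a perfect square, so the roots are real and irrational: λ = (37 ± sqrt(1305))/2 ≈ 36.5624, 0.4376.
So the eigenvalues of A^T A are ≈ 0.4376, 36.5624 (all ≥ 0, as they must be for A^T A). The largest is λ_max = (37 + sqrt(1305))/2 ≈ 36.5624, hence ||A||_2 = sqrt(λ_max) = sqrt((37 + sqrt(1305))/2) ≈ 6.0467.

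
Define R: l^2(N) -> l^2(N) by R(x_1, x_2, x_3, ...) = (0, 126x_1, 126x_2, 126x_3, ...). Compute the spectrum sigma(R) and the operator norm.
sigma(R) = closed disk {z in C : |z| ≤ 126}; ||R|| = 126

Note R = 126·U where U is the unit right shift (U x)_k = x_{k-1} (with x_0 := 0); so ||R|| = 126||U|| and sigma(R) = 126·sigma(U). ||R x||^2 = sum_{k≥1} |126x_k|^2 = 15876||x||^2, so ||R|| = 126 and sigma(R) ⊂ {|z| ≤ 126}. For any |lambda| < 126, the equation (R - lambda I) x = 0 forces x_1 = 0, then 126x_k = lambda x_{k+1} ⇒ x = 0, so R has no eigenvalues. But (R - lambda I) is not surjective for |lambda| < 126: solving (R - lambda I) x = e_1 would require x_n proportional to (lambda/126)^(-n), which is not in l^2. So every |lambda| < 126 lies in the residual spectrum. The boundary |lambda| = 126 is in the approximate point spectrum (the spectrum is closed). Hence sigma(R) is the closed disk of radius 126.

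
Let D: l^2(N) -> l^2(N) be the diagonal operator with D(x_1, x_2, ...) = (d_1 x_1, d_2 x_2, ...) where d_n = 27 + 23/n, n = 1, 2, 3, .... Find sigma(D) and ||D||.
sigma(D) = {27 + 23/n : n ≥ 1} ∪ {27}; ||D|| = 50

A bounded diagonal operator on l^2 with diagonal entries d_n has spectrum equal to the closure of {d_n : n ≥ 1}: every d_n is an eigenvalue (with eigenvector e_n), so {d_n} ⊂ sigma(D); the spectrum is closed, so its closure is too; and for lambda not in the closure, (D - lambda I) has bounded inverse (the diagonal entries 1/(d_n - lambda) are bounded). For our sequence d_n = 27 + 23/n, n = 1, 2, 3, ...:
  - {d_n} = {27 + 23/n : n ≥ 1}; the only limit point is 27
  - closure = {27 + 23/n : n ≥ 1} ∪ {27}
For the norm: a diagonal operator has ||D|| = sup_n |d_n|. Here d_n = 27 + 23/n is positive and decreasing, so sup_n |d_n| = d_1 = 27 + 23 = 50. So ||D|| = 50.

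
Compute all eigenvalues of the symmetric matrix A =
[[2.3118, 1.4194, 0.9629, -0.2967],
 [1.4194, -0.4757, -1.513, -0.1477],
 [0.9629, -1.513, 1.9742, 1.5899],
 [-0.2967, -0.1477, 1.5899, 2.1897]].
sigma(A) ≈ {-2, 1, 3, 4}

A is real symmetric, so its spectrum consists of real eigenvalues. Expanding the characteristic polynomial of the displayed matrix gives
  det(λ I - A) = p(λ) = λ^4 + (-6)λ^3 + (3)λ^2 + (26)λ + (-24).
Solving p(λ) = 0 yields eigenvalues ≈ -2, 1, 3, 4. (A is shown rounded to 4 decimals, so these recover the underlying integer eigenvalues to within that precision.)
Verification: the trace of A = 6 equals the sum of eigenvalues 6, and det(A) ≈ -24.0003 matches the eigenvalue product -24.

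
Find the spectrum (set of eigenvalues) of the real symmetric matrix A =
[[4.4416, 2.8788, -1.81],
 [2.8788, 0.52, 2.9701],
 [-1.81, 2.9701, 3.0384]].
sigma(A) ≈ {-3, 5, 6}

A is real symmetric, so its spectrum consists of real eigenvalues. Expanding the characteristic polynomial of the displayed matrix gives
  det(λ I - A) = p(λ) = λ^3 + (-8)λ^2 + (-3)λ + (90).
Solving p(λ) = 0 yields eigenvalues ≈ -3, 5, 6. (A is shown rounded to 4 decimals, so these recover the underlying integer eigenvalues to within that precision.)
Verification: the trace of A = 8 equals the sum of eigenvalues 8, and det(A) ≈ -90.0004 matches the eigenvalue product -90.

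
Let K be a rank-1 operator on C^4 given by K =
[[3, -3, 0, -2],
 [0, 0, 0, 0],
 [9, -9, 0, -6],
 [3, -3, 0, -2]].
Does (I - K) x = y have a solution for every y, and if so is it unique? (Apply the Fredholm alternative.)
(I - K) is singular (det(I - K) = 0, i.e. 1 ∈ sigma(K)). (I - K) x = y is solvable iff y ⊥ ker((I - K)^*) = span{(3, -3, 0, -2)}, i.e. iff 3y_1 - 3y_2 - 2y_4 = 0. When solvable, the solutions are x = y + c·(1, 0, 3, 1), c arbitrary (ker(I - K) = span{(1, 0, 3, 1)}, dimension 1).

K has rank 1, so it is an outer product K = u v^T: every row of K is a multiple of one row vector. Reading off the entries, u = (1, 0, 3, 1) and v = (3, -3, 0, -2) (row i of K equals u_i·v^T). A rank-one matrix u v^T satisfies K u = u (v·u) and kills the (3)-dimensional subspace v^⊥, so its characteristic polynomial is lambda^3 (lambda - v·u) with v·u = tr K = 1. Hence the eigenvalues of I - K are 1 (multiplicity 3) and 1 - (1) = 0, so det(I - K) = 0. (Direct check: I - K =
[[-2, 3, 0, 2],
 [0, 1, 0, 0],
 [-9, 9, 1, 6],
 [-3, 3, 0, 3]]
has determinant 0.) So 1 is an eigenvalue of K and (I - K) is not invertible. The finite-dimensional Fredholm alternative says: either (I - K) is invertible, or ker(I - K) ≠ {0} and then range(I - K) = ker((I - K)^*)^⊥, with dim ker(I - K) = dim ker((I - K)^*). We are in the second case, so we need both kernels. Kernel of I - K: (I - K) u = u - u (v·u) = u - u = 0, so ker(I - K) = span{u} = span{(1, 0, 3, 1)} (it is exactly 1-dimensional because rank(I - K) = 3). Kernel of the adjoint: K is real, so (I - K)^* = I - K^T = I - v u^T, and (I - v u^T) v = v - v (u·v) = 0; hence ker((I - K)^*) = span{v} = span{(3, -3, 0, -2)}. Therefore (I - K) x = y is solvable iff <y, v> = 0, i.e. iff 3y_1 - 3y_2 - 2y_4 = 0. When this holds, K y = u (v·y) = 0, so (I - K) y = y and x = y is a particular solution; the full solution set is the line x = y + c·u = y + c·(1, 0, 3, 1), c ∈ C.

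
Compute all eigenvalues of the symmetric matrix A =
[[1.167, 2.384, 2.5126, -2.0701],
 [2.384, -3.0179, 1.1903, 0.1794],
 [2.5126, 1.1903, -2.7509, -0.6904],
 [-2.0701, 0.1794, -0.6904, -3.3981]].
sigma(A) ≈ {-5, -4, -3, 4}

A is real symmetric, so its spectrum consists of real eigenvalues. Expanding the characteristic polynomial of the displayed matrix gives
  det(λ I - A) = p(λ) = λ^4 + (8)λ^3 + (-1)λ^2 + (-127.9987)λ + (-239.9945).
Solving p(λ) = 0 yields eigenvalues ≈ -5, -4, -3, 4. (A is shown rounded to 4 decimals, so these recover the underlying integer eigenvalues to within that precision.)
Verification: the trace of A = -8 equals the sum of eigenvalues -8, and det(A) ≈ -239.9945 matches the eigenvalue product -240.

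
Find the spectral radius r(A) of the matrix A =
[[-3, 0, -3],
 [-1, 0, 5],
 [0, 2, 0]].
r(A) ≈ 3.3092

The eigenvalues of A are the roots of its characteristic polynomial. With M = A (coefficients from the trace, the sum of principal 2x2 minors, and det A):
  p(λ) = det(λ I - M) = λ^3 + 3λ^2 - 10λ - 36.
No integer candidate from the rational root theorem (±divisors of 36) is a root, so the roots are irrational. The cubic discriminant is Δ = -6764 < 0, so there is one real root and a complex-conjugate pair. p(3) = -12 and p(4) = 36 have opposite signs, so a root lies in (3, 4); Newton's method refines it to λ ≈ 3.3092. Dividing out (λ - (3.3092)) leaves approximately λ^2 + 6.3092λ + 10.8787. For λ^2 + 6.3092λ + 10.8787 the discriminant is -3.7083. It is negative, so the remaining roots are the complex-conjugate pair λ ≈ -3.1546 ± 0.9629i. Their product equals the constant term, so |λ|^2 ≈ 10.8787 and |λ| ≈ 3.2983.
Thus the eigenvalues (to 4 decimals) are 3.3092 (modulus 3.3092); -3.1546 ± 0.9629i (modulus 3.2983). The spectral radius is the largest modulus: r(A) ≈ 3.3092. (Cross-check: r(A) ≤ ||A||_2 ≈ 5.8863; equality holds whenever A is normal, though it can also hold for some non-normal A.)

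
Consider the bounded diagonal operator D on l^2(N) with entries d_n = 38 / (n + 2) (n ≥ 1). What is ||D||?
||D|| = 38/3 (attained at n = 1)

For D diagonal, ||D|| = sup_n |d_n| = sup_n 38/(n + 2). This is positive and strictly decreasing in n, so the supremum is attained at n = 1: d_1 = 38/(1 + 2) = 38/3. Hence ||D|| = 38/3.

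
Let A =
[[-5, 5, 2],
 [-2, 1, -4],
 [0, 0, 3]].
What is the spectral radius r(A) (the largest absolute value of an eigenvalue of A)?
r(A) = 3

The eigenvalues of A are the roots of its characteristic polynomial. With M = A (coefficients from the trace, the sum of principal 2x2 minors, and det A):
  p(λ) = det(λ I - M) = λ^3 + λ^2 - 7λ - 15.
By the rational root theorem any rational root is an integer divisor of 15. Testing λ = 3: p(3) = 27 + 9 - 21 - 15 = 0, so λ = 3 is a root. Dividing out (λ - 3) leaves p(λ) = (λ - 3)(λ^2 + 4λ + 5). For λ^2 + 4λ + 5 the discriminant is -4. It is negative, so the roots are the complex-conjugate pair λ = -2 ± (sqrt(4)/2) i ≈ -2 ± 1i. For a conjugate pair the product of the roots equals the constant term, so |λ|^2 = 5 and |λ| = sqrt(5) ≈ 2.2361.
Thus the eigenvalues (to 4 decimals) are -2 ± 1i (modulus 2.2361); 3 (modulus 3). The spectral radius is the largest modulus: r(A) = 3. (Cross-check: r(A) ≤ ||A||_2 ≈ 7.4641; equality holds whenever A is normal, though it can also hold for some non-normal A.)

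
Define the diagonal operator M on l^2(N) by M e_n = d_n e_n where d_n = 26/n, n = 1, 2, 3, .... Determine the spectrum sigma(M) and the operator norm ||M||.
sigma(M) = {26/n : n ≥ 1} ∪ {0}; ||M|| = 26

A bounded diagonal operator on l^2 with diagonal entries d_n has spectrum equal to the closure of {d_n : n ≥ 1}: every d_n is an eigenvalue (with eigenvector e_n), so {d_n} ⊂ sigma(M); the spectrum is closed, so its closure is too; and for lambda not in the closure, (M - lambda I) has bounded inverse (the diagonal entries 1/(d_n - lambda) are bounded). For our sequence d_n = 26/n, n = 1, 2, 3, ...:
  - {d_n} = {26/n : n ≥ 1}; the only limit point is 0
  - closure = {26/n : n ≥ 1} ∪ {0}
For the norm: a diagonal operator has ||M|| = sup_n |d_n|. Here d_n = 26/n is positive and decreasing, so sup_n |d_n| = d_1 = 26. So ||M|| = 26.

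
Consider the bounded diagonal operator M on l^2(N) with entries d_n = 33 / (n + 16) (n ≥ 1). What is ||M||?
||M|| = 33/17 (attained at n = 1)

For M diagonal, ||M|| = sup_n |d_n| = sup_n 33/(n + 16). This is positive and strictly decreasing in n, so the supremum is attained at n = 1: d_1 = 33/(1 + 16) = 33/17. Hence ||M|| = 33/17.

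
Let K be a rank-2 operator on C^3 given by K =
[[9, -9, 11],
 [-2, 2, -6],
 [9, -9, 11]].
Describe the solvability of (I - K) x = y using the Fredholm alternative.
(I - K) is invertible (det(I - K) = -53 ≠ 0), so for every y in C^3 the equation (I - K) x = y has a unique solution.

K has rank 2 and factors as K = U V^T = u1 v1^T + u2 v2^T with u1 = (2, 0, 2), v1 = (3, -3, 1), u2 = (-3, 2, -3), v2 = (-1, 1, -3) (multiplying out reproduces the displayed K). The nonzero eigenvalues of U V^T coincide with those of the 2 x 2 matrix G = V^T U = [[v1·u1, v1·u2], [v2·u1, v2·u2]] = [[8, -18], [-8, 14]], and by the Sylvester determinant identity det(I_3 - U V^T) = det(I_2 - V^T U) = det([[-7, 18], [8, -13]]) = (-7)(-13) - (18)(8) = -53. (Direct check: I - K =
[[-8, 9, -11],
 [2, -1, 6],
 [-9, 9, -10]]
has determinant -53.) The finite-dimensional Fredholm alternative says: either (I - K) is invertible, or ker(I - K) ≠ {0} and then range(I - K) = ker((I - K)^*)^⊥, with dim ker(I - K) = dim ker((I - K)^*). Since det(I - K) ≠ 0, 1 is not an eigenvalue of K and ker(I - K) = {0}, so we are in the first case: for every y there is a unique x = (I - K)^(-1) y. (Explicitly, by the Woodbury identity, (I - U V^T)^(-1) = I + U (I_2 - G)^(-1) V^T.)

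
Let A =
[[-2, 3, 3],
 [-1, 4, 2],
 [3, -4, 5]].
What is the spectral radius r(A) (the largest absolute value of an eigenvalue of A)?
r(A) ≈ 4.7686

The eigenvalues of A are the roots of its characteristic polynomial. With M = A (coefficients from the trace, the sum of principal 2x2 minors, and det A):
  p(λ) = det(λ I - M) = λ^3 - 7λ^2 + 4λ + 47.
No integer candidate from the rational root theorem (±divisors of 47) is a root, so the roots are irrational. The cubic discriminant is Δ = -18319 < 0, so there is one real root and a complex-conjugate pair. p(-3) = -55 and p(-2) = 3 have opposite signs, so a root lies in (-3, -2); Newton's method refines it to λ ≈ -2.0669. Dividing out (λ - (-2.0669)) leaves approximately λ^2 - 9.0669λ + 22.7399. For λ^2 - 9.0669λ + 22.7399 the discriminant is -8.7516. It is negative, so the remaining roots are the complex-conjugate pair λ ≈ 4.5334 ± 1.4792i. Their product equals the constant term, so |λ|^2 ≈ 22.7399 and |λ| ≈ 4.7686.
Thus the eigenvalues (to 4 decimals) are -2.0669 (modulus 2.0669); 4.5334 ± 1.4792i (modulus 4.7686). The spectral radius is the largest modulus: r(A) ≈ 4.7686. (Cross-check: r(A) ≤ ||A||_2 ≈ 7.4464; equality holds whenever A is normal, though it can also hold for some non-normal A.)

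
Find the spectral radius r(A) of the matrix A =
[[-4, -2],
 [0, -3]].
r(A) = 4

The eigenvalues of A are the roots of its characteristic polynomial. With M = A (coefficients from the trace and determinant):
  p(λ) = det(λ I - M) = λ^2 + 7λ + 12.
For λ^2 + 7λ + 12 the discriminant is 1. It is a perfect square (1^2), so the roots are rational: λ = (-7 ± 1)/2 = -3, -4.
Thus the eigenvalues (to 4 decimals) are -3 (modulus 3); -4 (modulus 4). The spectral radius is the largest modulus: r(A) = 4. (Cross-check: r(A) ≤ ||A||_2 ≈ 4.7581; equality holds whenever A is normal, though it can also hold for some non-normal A.)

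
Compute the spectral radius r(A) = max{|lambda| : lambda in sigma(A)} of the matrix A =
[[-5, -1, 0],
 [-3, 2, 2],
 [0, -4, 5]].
r(A) ≈ 5.3685

The eigenvalues of A are the roots of its characteristic polynomial. With M = A (coefficients from the trace, the sum of principal 2x2 minors, and det A):
  p(λ) = det(λ I - M) = λ^3 - 2λ^2 - 20λ + 105.
No integer candidate from the rational root theorem (±divisors of 105) is a root, so the roots are irrational. The cubic discriminant is Δ = -185115 < 0, so there is one real root and a complex-conjugate pair. p(-6) = -63 and p(-5) = 30 have opposite signs, so a root lies in (-6, -5); Newton's method refines it to λ ≈ -5.3685. Dividing out (λ - (-5.3685)) leaves approximately λ^2 - 7.3685λ + 19.5584. For λ^2 - 7.3685λ + 19.5584 the discriminant is -23.938. It is negative, so the remaining roots are the complex-conjugate pair λ ≈ 3.6843 ± 2.4463i. Their product equals the constant term, so |λ|^2 ≈ 19.5584 and |λ| ≈ 4.4225.
Thus the eigenvalues (to 4 decimals) are -5.3685 (modulus 5.3685); 3.6843 ± 2.4463i (modulus 4.4225). The spectral radius is the largest modulus: r(A) ≈ 5.3685. (Cross-check: r(A) ≤ ||A||_2 ≈ 6.5885; equality holds whenever A is normal, though it can also hold for some non-normal A.)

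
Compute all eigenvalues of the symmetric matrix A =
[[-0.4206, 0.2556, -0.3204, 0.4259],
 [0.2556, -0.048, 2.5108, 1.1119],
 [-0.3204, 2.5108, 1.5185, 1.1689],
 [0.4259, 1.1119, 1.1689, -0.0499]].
sigma(A) ≈ {-2, -1, 0, 4}

A is real symmetric, so its spectrum consists of real eigenvalues. Expanding the characteristic polynomial of the displayed matrix gives
  det(λ I - A) = p(λ) = λ^4 + (-1)λ^3 + (-10)λ^2 + (-8)λ + (0).
Solving p(λ) = 0 yields eigenvalues ≈ -2, -1, 0, 4. (A is shown rounded to 4 decimals, so these recover the underlying integer eigenvalues to within that precision.)
Verification: the trace of A = 1 equals the sum of eigenvalues 1, and det(A) ≈ -0.0000 matches the eigenvalue product 0.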